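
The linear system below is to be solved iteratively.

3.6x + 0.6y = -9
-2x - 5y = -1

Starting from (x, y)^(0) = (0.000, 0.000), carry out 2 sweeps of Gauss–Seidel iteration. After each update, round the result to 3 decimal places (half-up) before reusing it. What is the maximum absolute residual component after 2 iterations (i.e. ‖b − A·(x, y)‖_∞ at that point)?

0.048

Iteration 1:
  x = (-9 - (0.6)·0.000) / (3.6) = -2.500
  y = (-1 - (-2)·-2.500) / (-5) = 1.200
Iteration 2:
  x = (-9 - (0.6)·1.200) / (3.6) = -2.700
  y = (-1 - (-2)·-2.700) / (-5) = 1.280
Residual b − A·x = (-0.048, 0.000); ∞-norm = 0.048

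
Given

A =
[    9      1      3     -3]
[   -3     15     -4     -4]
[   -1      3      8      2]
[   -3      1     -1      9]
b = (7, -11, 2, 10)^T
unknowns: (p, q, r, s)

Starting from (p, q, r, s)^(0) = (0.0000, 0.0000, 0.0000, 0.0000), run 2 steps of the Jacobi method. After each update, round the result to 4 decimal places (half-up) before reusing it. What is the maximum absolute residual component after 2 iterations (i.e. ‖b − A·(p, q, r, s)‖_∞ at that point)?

2.9569

Iteration 1:
  p = (7 - (1)·0.0000 - (3)·0.0000 - (-3)·0.0000) / (9) = 0.7778
  q = (-11 - (-3)·0.0000 - (-4)·0.0000 - (-4)·0.0000) / (15) = -0.7333
  r = (2 - (-1)·0.0000 - (3)·0.0000 - (2)·0.0000) / (8) = 0.2500
  s = (10 - (-3)·0.0000 - (1)·0.0000 - (-1)·0.0000) / (9) = 1.1111
Iteration 2:
  p = (7 - (1)·-0.7333 - (3)·0.2500 - (-3)·1.1111) / (9) = 1.1463
  q = (-11 - (-3)·0.7778 - (-4)·0.2500 - (-4)·1.1111) / (15) = -0.2148
  r = (2 - (-1)·0.7778 - (3)·-0.7333 - (2)·1.1111) / (8) = 0.3444
  s = (10 - (-3)·0.7778 - (1)·-0.7333 - (-1)·0.2500) / (9) = 1.4796
Residual b − A·x = (0.3037, 2.9569, -1.9237, 0.6817); ∞-norm = 2.9569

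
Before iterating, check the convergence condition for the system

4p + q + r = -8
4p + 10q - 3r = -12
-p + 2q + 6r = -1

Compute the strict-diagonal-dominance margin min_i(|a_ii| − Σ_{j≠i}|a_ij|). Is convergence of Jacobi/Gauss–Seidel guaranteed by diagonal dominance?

2

row 1: |4| − (1+1) = 2
row 2: |10| − (4+3) = 3
row 3: |6| − (1+2) = 3
minimum over rows = 2 → strictly diagonally dominant (convergence guaranteed)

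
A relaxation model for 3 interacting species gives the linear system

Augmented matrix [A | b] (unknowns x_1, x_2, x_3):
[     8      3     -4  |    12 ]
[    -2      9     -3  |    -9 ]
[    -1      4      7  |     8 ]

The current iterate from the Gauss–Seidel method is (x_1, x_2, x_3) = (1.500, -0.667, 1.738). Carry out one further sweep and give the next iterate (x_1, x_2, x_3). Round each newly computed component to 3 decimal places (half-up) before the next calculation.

One sweep:
  x_1 = (12 - (3)·-0.667 - (-4)·1.738) / (8) = 2.619
  x_2 = (-9 - (-2)·2.619 - (-3)·1.738) / (9) = 0.161
  x_3 = (8 - (-1)·2.619 - (4)·0.161) / (7) = 1.425

(2.619, 0.161, 1.425)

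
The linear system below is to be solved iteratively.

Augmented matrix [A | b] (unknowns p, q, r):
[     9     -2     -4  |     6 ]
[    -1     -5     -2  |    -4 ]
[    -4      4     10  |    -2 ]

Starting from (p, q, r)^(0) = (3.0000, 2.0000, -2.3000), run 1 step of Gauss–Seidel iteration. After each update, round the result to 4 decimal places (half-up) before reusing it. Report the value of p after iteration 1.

0.0889

Iteration 1:
  p = (6 - (-2)·2.0000 - (-4)·-2.3000) / (9) = 0.0889
  q = (-4 - (-1)·0.0889 - (-2)·-2.3000) / (-5) = 1.7022
  r = (-2 - (-4)·0.0889 - (4)·1.7022) / (10) = -0.8453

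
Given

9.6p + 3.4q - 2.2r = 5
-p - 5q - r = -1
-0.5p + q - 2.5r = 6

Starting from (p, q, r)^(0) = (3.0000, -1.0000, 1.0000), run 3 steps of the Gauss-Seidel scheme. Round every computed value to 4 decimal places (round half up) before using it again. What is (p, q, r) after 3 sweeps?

(-0.2241, 0.6643, -2.0895)

Iteration 1:
  p = (5 - (3.4)·-1.0000 - (-2.2)·1.0000) / (9.6) = 1.1042
  q = (-1 - (-1)·1.1042 - (-1)·1.0000) / (-5) = -0.2208
  r = (6 - (-0.5)·1.1042 - (1)·-0.2208) / (-2.5) = -2.7092
Iteration 2:
  p = (5 - (3.4)·-0.2208 - (-2.2)·-2.7092) / (9.6) = -0.0218
  q = (-1 - (-1)·-0.0218 - (-1)·-2.7092) / (-5) = 0.7462
  r = (6 - (-0.5)·-0.0218 - (1)·0.7462) / (-2.5) = -2.0972
Iteration 3:
  p = (5 - (3.4)·0.7462 - (-2.2)·-2.0972) / (9.6) = -0.2241
  q = (-1 - (-1)·-0.2241 - (-1)·-2.0972) / (-5) = 0.6643
  r = (6 - (-0.5)·-0.2241 - (1)·0.6643) / (-2.5) = -2.0895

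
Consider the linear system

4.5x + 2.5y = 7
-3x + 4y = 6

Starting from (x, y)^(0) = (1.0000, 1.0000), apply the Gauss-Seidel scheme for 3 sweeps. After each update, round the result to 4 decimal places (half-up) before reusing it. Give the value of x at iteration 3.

0.5949

Iteration 1:
  x = (7 - (2.5)·1.0000) / (4.5) = 1.0000
  y = (6 - (-3)·1.0000) / (4) = 2.2500
Iteration 2:
  x = (7 - (2.5)·2.2500) / (4.5) = 0.3056
  y = (6 - (-3)·0.3056) / (4) = 1.7292
Iteration 3:
  x = (7 - (2.5)·1.7292) / (4.5) = 0.5949
  y = (6 - (-3)·0.5949) / (4) = 1.9462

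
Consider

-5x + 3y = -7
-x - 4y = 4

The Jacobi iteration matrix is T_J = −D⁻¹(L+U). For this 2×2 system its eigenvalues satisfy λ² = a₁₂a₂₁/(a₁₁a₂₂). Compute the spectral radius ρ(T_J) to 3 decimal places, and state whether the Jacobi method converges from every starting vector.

a₁₂a₂₁/(a₁₁a₂₂) = (3)·(-1) / ((-5)·(-4)) = -0.150000
ρ = √|-0.150000| = √0.150000 = 0.387
ρ < 1, so Jacobi converges

0.387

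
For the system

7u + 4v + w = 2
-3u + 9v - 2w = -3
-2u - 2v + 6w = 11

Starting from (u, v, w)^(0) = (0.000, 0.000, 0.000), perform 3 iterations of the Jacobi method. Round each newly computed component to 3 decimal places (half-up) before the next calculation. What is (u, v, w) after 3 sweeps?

(-0.071, 0.142, 1.961)

Iteration 1:
  u = (2 - (4)·0.000 - (1)·0.000) / (7) = 0.286
  v = (-3 - (-3)·0.000 - (-2)·0.000) / (9) = -0.333
  w = (11 - (-2)·0.000 - (-2)·0.000) / (6) = 1.833
Iteration 2:
  u = (2 - (4)·-0.333 - (1)·1.833) / (7) = 0.214
  v = (-3 - (-3)·0.286 - (-2)·1.833) / (9) = 0.169
  w = (11 - (-2)·0.286 - (-2)·-0.333) / (6) = 1.818
Iteration 3:
  u = (2 - (4)·0.169 - (1)·1.818) / (7) = -0.071
  v = (-3 - (-3)·0.214 - (-2)·1.818) / (9) = 0.142
  w = (11 - (-2)·0.214 - (-2)·0.169) / (6) = 1.961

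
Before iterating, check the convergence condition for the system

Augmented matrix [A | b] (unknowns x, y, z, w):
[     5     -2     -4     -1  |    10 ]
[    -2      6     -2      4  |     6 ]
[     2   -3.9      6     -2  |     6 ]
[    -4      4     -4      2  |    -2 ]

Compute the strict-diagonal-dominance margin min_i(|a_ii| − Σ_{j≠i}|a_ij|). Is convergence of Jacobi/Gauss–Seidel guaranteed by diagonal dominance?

-10

row 1: |5| − (2+4+1) = -2
row 2: |6| − (2+2+4) = -2
row 3: |6| − (2+3.9+2) = -1.9
row 4: |2| − (4+4+4) = -10
minimum over rows = -10 → not strictly diagonally dominant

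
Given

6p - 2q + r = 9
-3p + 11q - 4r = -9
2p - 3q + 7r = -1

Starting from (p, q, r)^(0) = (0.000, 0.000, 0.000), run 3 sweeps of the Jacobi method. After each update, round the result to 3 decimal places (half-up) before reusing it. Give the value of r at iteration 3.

Iteration 1:
  p = (9 - (-2)·0.000 - (1)·0.000) / (6) = 1.500
  q = (-9 - (-3)·0.000 - (-4)·0.000) / (11) = -0.818
  r = (-1 - (2)·0.000 - (-3)·0.000) / (7) = -0.143
Iteration 2:
  p = (9 - (-2)·-0.818 - (1)·-0.143) / (6) = 1.251
  q = (-9 - (-3)·1.500 - (-4)·-0.143) / (11) = -0.461
  r = (-1 - (2)·1.500 - (-3)·-0.818) / (7) = -0.922
Iteration 3:
  p = (9 - (-2)·-0.461 - (1)·-0.922) / (6) = 1.500
  q = (-9 - (-3)·1.251 - (-4)·-0.922) / (11) = -0.812
  r = (-1 - (2)·1.251 - (-3)·-0.461) / (7) = -0.698

-0.698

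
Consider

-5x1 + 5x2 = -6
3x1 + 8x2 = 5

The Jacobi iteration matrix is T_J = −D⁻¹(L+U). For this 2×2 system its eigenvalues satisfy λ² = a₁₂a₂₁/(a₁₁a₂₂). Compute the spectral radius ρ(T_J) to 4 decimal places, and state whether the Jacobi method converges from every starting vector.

a₁₂a₂₁/(a₁₁a₂₂) = (5)·(3) / ((-5)·(8)) = -0.375000
ρ = √|-0.375000| = √0.375000 = 0.6124
ρ < 1, so Jacobi converges

0.6124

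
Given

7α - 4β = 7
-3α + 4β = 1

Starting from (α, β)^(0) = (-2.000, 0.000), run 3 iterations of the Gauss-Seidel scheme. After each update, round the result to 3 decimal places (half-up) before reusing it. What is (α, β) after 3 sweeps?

(1.816, 1.612)

Iteration 1:
  α = (7 - (-4)·0.000) / (7) = 1.000
  β = (1 - (-3)·1.000) / (4) = 1.000
Iteration 2:
  α = (7 - (-4)·1.000) / (7) = 1.571
  β = (1 - (-3)·1.571) / (4) = 1.428
Iteration 3:
  α = (7 - (-4)·1.428) / (7) = 1.816
  β = (1 - (-3)·1.816) / (4) = 1.612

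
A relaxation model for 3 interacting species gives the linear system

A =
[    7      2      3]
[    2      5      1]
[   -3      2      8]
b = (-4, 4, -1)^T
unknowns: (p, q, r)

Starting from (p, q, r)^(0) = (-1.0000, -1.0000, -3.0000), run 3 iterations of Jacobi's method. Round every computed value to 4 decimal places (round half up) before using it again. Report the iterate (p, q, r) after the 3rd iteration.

(-0.6143, 1.2314, -0.6045)

Iteration 1:
  p = (-4 - (2)·-1.0000 - (3)·-3.0000) / (7) = 1.0000
  q = (4 - (2)·-1.0000 - (1)·-3.0000) / (5) = 1.8000
  r = (-1 - (-3)·-1.0000 - (2)·-1.0000) / (8) = -0.2500
Iteration 2:
  p = (-4 - (2)·1.8000 - (3)·-0.2500) / (7) = -0.9786
  q = (4 - (2)·1.0000 - (1)·-0.2500) / (5) = 0.4500
  r = (-1 - (-3)·1.0000 - (2)·1.8000) / (8) = -0.2000
Iteration 3:
  p = (-4 - (2)·0.4500 - (3)·-0.2000) / (7) = -0.6143
  q = (4 - (2)·-0.9786 - (1)·-0.2000) / (5) = 1.2314
  r = (-1 - (-3)·-0.9786 - (2)·0.4500) / (8) = -0.6045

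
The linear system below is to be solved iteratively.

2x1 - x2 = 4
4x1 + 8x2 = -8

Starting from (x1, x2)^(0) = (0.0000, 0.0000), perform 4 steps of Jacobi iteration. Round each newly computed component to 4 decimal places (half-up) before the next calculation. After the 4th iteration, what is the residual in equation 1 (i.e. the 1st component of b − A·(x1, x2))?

Iteration 1:
  x1 = (4 - (-1)·0.0000) / (2) = 2.0000
  x2 = (-8 - (4)·0.0000) / (8) = -1.0000
Iteration 2:
  x1 = (4 - (-1)·-1.0000) / (2) = 1.5000
  x2 = (-8 - (4)·2.0000) / (8) = -2.0000
Iteration 3:
  x1 = (4 - (-1)·-2.0000) / (2) = 1.0000
  x2 = (-8 - (4)·1.5000) / (8) = -1.7500
Iteration 4:
  x1 = (4 - (-1)·-1.7500) / (2) = 1.1250
  x2 = (-8 - (4)·1.0000) / (8) = -1.5000
Residual b − A·x = (0.2500, -0.5000)

0.2500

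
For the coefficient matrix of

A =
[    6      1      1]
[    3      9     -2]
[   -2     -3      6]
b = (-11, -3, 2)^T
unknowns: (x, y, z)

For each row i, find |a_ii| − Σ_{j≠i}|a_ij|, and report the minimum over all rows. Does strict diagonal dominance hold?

1

row 1: |6| − (1+1) = 4
row 2: |9| − (3+2) = 4
row 3: |6| − (2+3) = 1
minimum over rows = 1 → strictly diagonally dominant (convergence guaranteed)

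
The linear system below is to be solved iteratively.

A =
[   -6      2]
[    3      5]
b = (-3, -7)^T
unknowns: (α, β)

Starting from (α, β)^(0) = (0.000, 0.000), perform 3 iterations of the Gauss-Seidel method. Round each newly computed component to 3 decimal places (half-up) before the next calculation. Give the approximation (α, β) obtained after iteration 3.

Iteration 1:
  α = (-3 - (2)·0.000) / (-6) = 0.500
  β = (-7 - (3)·0.500) / (5) = -1.700
Iteration 2:
  α = (-3 - (2)·-1.700) / (-6) = -0.067
  β = (-7 - (3)·-0.067) / (5) = -1.360
Iteration 3:
  α = (-3 - (2)·-1.360) / (-6) = 0.047
  β = (-7 - (3)·0.047) / (5) = -1.428

(0.047, -1.428)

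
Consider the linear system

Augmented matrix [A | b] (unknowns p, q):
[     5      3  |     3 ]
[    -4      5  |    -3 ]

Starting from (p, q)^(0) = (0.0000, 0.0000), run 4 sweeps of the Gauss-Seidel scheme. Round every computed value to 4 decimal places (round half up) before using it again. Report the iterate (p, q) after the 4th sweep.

(0.6541, -0.0767)

Iteration 1:
  p = (3 - (3)·0.0000) / (5) = 0.6000
  q = (-3 - (-4)·0.6000) / (5) = -0.1200
Iteration 2:
  p = (3 - (3)·-0.1200) / (5) = 0.6720
  q = (-3 - (-4)·0.6720) / (5) = -0.0624
Iteration 3:
  p = (3 - (3)·-0.0624) / (5) = 0.6374
  q = (-3 - (-4)·0.6374) / (5) = -0.0901
Iteration 4:
  p = (3 - (3)·-0.0901) / (5) = 0.6541
  q = (-3 - (-4)·0.6541) / (5) = -0.0767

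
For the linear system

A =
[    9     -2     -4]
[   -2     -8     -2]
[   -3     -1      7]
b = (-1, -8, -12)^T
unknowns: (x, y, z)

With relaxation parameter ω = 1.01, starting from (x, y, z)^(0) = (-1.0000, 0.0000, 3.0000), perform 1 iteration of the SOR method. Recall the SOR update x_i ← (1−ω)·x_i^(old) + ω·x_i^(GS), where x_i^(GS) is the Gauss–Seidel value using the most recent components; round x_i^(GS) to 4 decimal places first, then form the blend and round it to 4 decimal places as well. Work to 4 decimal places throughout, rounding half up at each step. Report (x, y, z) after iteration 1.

Iteration 1:
  x: GS value = (-1 - (-2)·0.0000 - (-4)·3.0000) / (9) = 1.2222;  x ← (1−ω)·-1.0000 + ω·1.2222 = 1.2444
  y: GS value = (-8 - (-2)·1.2444 - (-2)·3.0000) / (-8) = -0.0611;  y ← (1−ω)·0.0000 + ω·-0.0611 = -0.0617
  z: GS value = (-12 - (-3)·1.2444 - (-1)·-0.0617) / (7) = -1.1898;  z ← (1−ω)·3.0000 + ω·-1.1898 = -1.2317

(1.2444, -0.0617, -1.2317)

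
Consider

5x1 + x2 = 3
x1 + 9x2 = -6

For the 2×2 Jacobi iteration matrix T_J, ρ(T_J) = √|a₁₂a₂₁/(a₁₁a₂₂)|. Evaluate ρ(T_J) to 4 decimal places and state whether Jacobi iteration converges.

a₁₂a₂₁/(a₁₁a₂₂) = (1)·(1) / ((5)·(9)) = 0.022222
ρ = √|0.022222| = √0.022222 = 0.1491
ρ < 1, so Jacobi converges

0.1491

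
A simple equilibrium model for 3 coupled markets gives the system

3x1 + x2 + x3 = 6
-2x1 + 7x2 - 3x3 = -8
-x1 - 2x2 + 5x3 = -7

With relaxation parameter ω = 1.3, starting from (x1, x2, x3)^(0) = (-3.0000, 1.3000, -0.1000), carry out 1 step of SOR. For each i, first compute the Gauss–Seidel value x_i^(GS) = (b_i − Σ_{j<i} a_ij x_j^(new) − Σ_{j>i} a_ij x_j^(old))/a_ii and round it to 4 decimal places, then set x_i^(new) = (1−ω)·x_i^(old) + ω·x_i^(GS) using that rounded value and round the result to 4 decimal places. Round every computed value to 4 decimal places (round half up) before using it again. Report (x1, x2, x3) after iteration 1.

(2.9800, -0.8246, -1.4439)

Iteration 1:
  x1: GS value = (6 - (1)·1.3000 - (1)·-0.1000) / (3) = 1.6000;  x1 ← (1−ω)·-3.0000 + ω·1.6000 = 2.9800
  x2: GS value = (-8 - (-2)·2.9800 - (-3)·-0.1000) / (7) = -0.3343;  x2 ← (1−ω)·1.3000 + ω·-0.3343 = -0.8246
  x3: GS value = (-7 - (-1)·2.9800 - (-2)·-0.8246) / (5) = -1.1338;  x3 ← (1−ω)·-0.1000 + ω·-1.1338 = -1.4439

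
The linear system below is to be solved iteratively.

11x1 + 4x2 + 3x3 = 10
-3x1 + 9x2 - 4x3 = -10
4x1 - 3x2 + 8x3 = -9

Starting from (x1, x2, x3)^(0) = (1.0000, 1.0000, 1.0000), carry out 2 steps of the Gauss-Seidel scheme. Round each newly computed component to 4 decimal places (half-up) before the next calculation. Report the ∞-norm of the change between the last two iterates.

Iteration 1:
  x1 = (10 - (4)·1.0000 - (3)·1.0000) / (11) = 0.2727
  x2 = (-10 - (-3)·0.2727 - (-4)·1.0000) / (9) = -0.5758
  x3 = (-9 - (4)·0.2727 - (-3)·-0.5758) / (8) = -1.4773
Iteration 2:
  x1 = (10 - (4)·-0.5758 - (3)·-1.4773) / (11) = 1.5214
  x2 = (-10 - (-3)·1.5214 - (-4)·-1.4773) / (9) = -1.2606
  x3 = (-9 - (4)·1.5214 - (-3)·-1.2606) / (8) = -2.3584
Change: (1.2487, -0.6848, -0.8811) → max |·| = 1.2487

1.2487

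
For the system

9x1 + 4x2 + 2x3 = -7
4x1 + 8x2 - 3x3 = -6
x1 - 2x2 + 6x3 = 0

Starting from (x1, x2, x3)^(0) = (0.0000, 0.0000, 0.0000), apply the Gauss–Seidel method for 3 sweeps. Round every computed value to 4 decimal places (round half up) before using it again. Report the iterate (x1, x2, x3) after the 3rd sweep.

Iteration 1:
  x1 = (-7 - (4)·0.0000 - (2)·0.0000) / (9) = -0.7778
  x2 = (-6 - (4)·-0.7778 - (-3)·0.0000) / (8) = -0.3611
  x3 = (0 - (1)·-0.7778 - (-2)·-0.3611) / (6) = 0.0093
Iteration 2:
  x1 = (-7 - (4)·-0.3611 - (2)·0.0093) / (9) = -0.6194
  x2 = (-6 - (4)·-0.6194 - (-3)·0.0093) / (8) = -0.4368
  x3 = (0 - (1)·-0.6194 - (-2)·-0.4368) / (6) = -0.0424
Iteration 3:
  x1 = (-7 - (4)·-0.4368 - (2)·-0.0424) / (9) = -0.5742
  x2 = (-6 - (4)·-0.5742 - (-3)·-0.0424) / (8) = -0.4788
  x3 = (0 - (1)·-0.5742 - (-2)·-0.4788) / (6) = -0.0639

(-0.5742, -0.4788, -0.0639)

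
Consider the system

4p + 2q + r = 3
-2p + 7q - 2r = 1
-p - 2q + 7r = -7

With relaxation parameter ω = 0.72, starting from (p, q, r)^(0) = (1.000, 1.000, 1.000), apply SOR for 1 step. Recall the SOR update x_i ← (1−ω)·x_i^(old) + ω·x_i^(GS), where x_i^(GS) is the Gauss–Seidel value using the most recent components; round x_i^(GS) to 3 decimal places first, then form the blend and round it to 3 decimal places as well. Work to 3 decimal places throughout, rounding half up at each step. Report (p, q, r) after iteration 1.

Iteration 1:
  p: GS value = (3 - (2)·1.000 - (1)·1.000) / (4) = 0.000;  p ← (1−ω)·1.000 + ω·0.000 = 0.280
  q: GS value = (1 - (-2)·0.280 - (-2)·1.000) / (7) = 0.509;  q ← (1−ω)·1.000 + ω·0.509 = 0.646
  r: GS value = (-7 - (-1)·0.280 - (-2)·0.646) / (7) = -0.775;  r ← (1−ω)·1.000 + ω·-0.775 = -0.278

(0.280, 0.646, -0.278)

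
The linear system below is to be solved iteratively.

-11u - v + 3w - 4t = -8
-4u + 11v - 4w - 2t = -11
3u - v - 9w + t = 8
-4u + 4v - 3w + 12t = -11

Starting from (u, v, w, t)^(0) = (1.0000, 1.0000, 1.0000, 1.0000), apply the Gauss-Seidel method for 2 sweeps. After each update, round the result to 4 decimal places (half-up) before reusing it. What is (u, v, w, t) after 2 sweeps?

Iteration 1:
  u = (-8 - (-1)·1.0000 - (3)·1.0000 - (-4)·1.0000) / (-11) = 0.5455
  v = (-11 - (-4)·0.5455 - (-4)·1.0000 - (-2)·1.0000) / (11) = -0.2562
  w = (8 - (3)·0.5455 - (-1)·-0.2562 - (1)·1.0000) / (-9) = -0.5675
  t = (-11 - (-4)·0.5455 - (4)·-0.2562 - (-3)·-0.5675) / (12) = -0.7913
Iteration 2:
  u = (-8 - (-1)·-0.2562 - (3)·-0.5675 - (-4)·-0.7913) / (-11) = 0.8835
  v = (-11 - (-4)·0.8835 - (-4)·-0.5675 - (-2)·-0.7913) / (11) = -1.0290
  w = (8 - (3)·0.8835 - (-1)·-1.0290 - (1)·-0.7913) / (-9) = -0.5680
  t = (-11 - (-4)·0.8835 - (4)·-1.0290 - (-3)·-0.5680) / (12) = -0.4212

(0.8835, -1.0290, -0.5680, -0.4212)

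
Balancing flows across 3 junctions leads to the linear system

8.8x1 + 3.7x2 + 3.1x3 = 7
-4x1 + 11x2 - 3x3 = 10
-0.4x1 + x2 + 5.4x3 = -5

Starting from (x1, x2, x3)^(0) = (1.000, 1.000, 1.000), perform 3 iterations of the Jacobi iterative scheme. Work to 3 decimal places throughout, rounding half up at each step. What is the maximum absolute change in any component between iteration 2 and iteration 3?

Iteration 1:
  x1 = (7 - (3.7)·1.000 - (3.1)·1.000) / (8.8) = 0.023
  x2 = (10 - (-4)·1.000 - (-3)·1.000) / (11) = 1.545
  x3 = (-5 - (-0.4)·1.000 - (1)·1.000) / (5.4) = -1.037
Iteration 2:
  x1 = (7 - (3.7)·1.545 - (3.1)·-1.037) / (8.8) = 0.511
  x2 = (10 - (-4)·0.023 - (-3)·-1.037) / (11) = 0.635
  x3 = (-5 - (-0.4)·0.023 - (1)·1.545) / (5.4) = -1.210
Iteration 3:
  x1 = (7 - (3.7)·0.635 - (3.1)·-1.210) / (8.8) = 0.955
  x2 = (10 - (-4)·0.511 - (-3)·-1.210) / (11) = 0.765
  x3 = (-5 - (-0.4)·0.511 - (1)·0.635) / (5.4) = -1.006
Change: (0.444, 0.130, 0.204) → max |·| = 0.444

0.444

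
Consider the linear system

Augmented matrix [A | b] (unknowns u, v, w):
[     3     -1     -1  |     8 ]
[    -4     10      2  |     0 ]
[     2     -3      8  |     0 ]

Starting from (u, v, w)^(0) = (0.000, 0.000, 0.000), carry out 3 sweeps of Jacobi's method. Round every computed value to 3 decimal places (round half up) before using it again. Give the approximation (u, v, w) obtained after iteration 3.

(2.800, 1.200, -0.267)

Iteration 1:
  u = (8 - (-1)·0.000 - (-1)·0.000) / (3) = 2.667
  v = (0 - (-4)·0.000 - (2)·0.000) / (10) = 0.000
  w = (0 - (2)·0.000 - (-3)·0.000) / (8) = 0.000
Iteration 2:
  u = (8 - (-1)·0.000 - (-1)·0.000) / (3) = 2.667
  v = (0 - (-4)·2.667 - (2)·0.000) / (10) = 1.067
  w = (0 - (2)·2.667 - (-3)·0.000) / (8) = -0.667
Iteration 3:
  u = (8 - (-1)·1.067 - (-1)·-0.667) / (3) = 2.800
  v = (0 - (-4)·2.667 - (2)·-0.667) / (10) = 1.200
  w = (0 - (2)·2.667 - (-3)·1.067) / (8) = -0.267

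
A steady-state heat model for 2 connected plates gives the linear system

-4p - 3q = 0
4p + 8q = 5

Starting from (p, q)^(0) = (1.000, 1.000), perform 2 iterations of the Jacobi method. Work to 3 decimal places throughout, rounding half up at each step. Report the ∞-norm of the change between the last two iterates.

0.875

Iteration 1:
  p = (0 - (-3)·1.000) / (-4) = -0.750
  q = (5 - (4)·1.000) / (8) = 0.125
Iteration 2:
  p = (0 - (-3)·0.125) / (-4) = -0.094
  q = (5 - (4)·-0.750) / (8) = 1.000
Change: (0.656, 0.875) → max |·| = 0.875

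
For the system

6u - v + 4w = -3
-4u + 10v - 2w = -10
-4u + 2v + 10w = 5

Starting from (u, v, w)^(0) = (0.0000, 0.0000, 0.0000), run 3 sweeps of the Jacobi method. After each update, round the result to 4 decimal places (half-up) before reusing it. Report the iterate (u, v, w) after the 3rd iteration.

(-1.0167, -1.3000, 0.3200)

Iteration 1:
  u = (-3 - (-1)·0.0000 - (4)·0.0000) / (6) = -0.5000
  v = (-10 - (-4)·0.0000 - (-2)·0.0000) / (10) = -1.0000
  w = (5 - (-4)·0.0000 - (2)·0.0000) / (10) = 0.5000
Iteration 2:
  u = (-3 - (-1)·-1.0000 - (4)·0.5000) / (6) = -1.0000
  v = (-10 - (-4)·-0.5000 - (-2)·0.5000) / (10) = -1.1000
  w = (5 - (-4)·-0.5000 - (2)·-1.0000) / (10) = 0.5000
Iteration 3:
  u = (-3 - (-1)·-1.1000 - (4)·0.5000) / (6) = -1.0167
  v = (-10 - (-4)·-1.0000 - (-2)·0.5000) / (10) = -1.3000
  w = (5 - (-4)·-1.0000 - (2)·-1.1000) / (10) = 0.3200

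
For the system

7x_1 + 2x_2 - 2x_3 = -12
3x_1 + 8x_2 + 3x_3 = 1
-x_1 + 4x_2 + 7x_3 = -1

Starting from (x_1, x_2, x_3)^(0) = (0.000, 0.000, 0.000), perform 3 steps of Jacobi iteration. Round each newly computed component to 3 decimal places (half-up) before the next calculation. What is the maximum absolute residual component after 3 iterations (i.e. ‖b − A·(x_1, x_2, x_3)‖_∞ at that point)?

2.092

Iteration 1:
  x_1 = (-12 - (2)·0.000 - (-2)·0.000) / (7) = -1.714
  x_2 = (1 - (3)·0.000 - (3)·0.000) / (8) = 0.125
  x_3 = (-1 - (-1)·0.000 - (4)·0.000) / (7) = -0.143
Iteration 2:
  x_1 = (-12 - (2)·0.125 - (-2)·-0.143) / (7) = -1.791
  x_2 = (1 - (3)·-1.714 - (3)·-0.143) / (8) = 0.821
  x_3 = (-1 - (-1)·-1.714 - (4)·0.125) / (7) = -0.459
Iteration 3:
  x_1 = (-12 - (2)·0.821 - (-2)·-0.459) / (7) = -2.080
  x_2 = (1 - (3)·-1.791 - (3)·-0.459) / (8) = 0.969
  x_3 = (-1 - (-1)·-1.791 - (4)·0.821) / (7) = -0.868
Residual b − A·x = (-1.114, 2.092, -0.880); ∞-norm = 2.092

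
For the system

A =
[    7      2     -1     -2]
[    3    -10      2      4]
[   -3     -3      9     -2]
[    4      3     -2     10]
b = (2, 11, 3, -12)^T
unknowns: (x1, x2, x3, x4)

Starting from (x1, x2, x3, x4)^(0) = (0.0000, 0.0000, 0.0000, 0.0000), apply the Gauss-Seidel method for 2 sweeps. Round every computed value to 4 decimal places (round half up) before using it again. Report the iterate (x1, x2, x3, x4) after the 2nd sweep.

(0.3050, -1.3872, -0.2478, -0.9554)

Iteration 1:
  x1 = (2 - (2)·0.0000 - (-1)·0.0000 - (-2)·0.0000) / (7) = 0.2857
  x2 = (11 - (3)·0.2857 - (2)·0.0000 - (4)·0.0000) / (-10) = -1.0143
  x3 = (3 - (-3)·0.2857 - (-3)·-1.0143 - (-2)·0.0000) / (9) = 0.0905
  x4 = (-12 - (4)·0.2857 - (3)·-1.0143 - (-2)·0.0905) / (10) = -0.9919
Iteration 2:
  x1 = (2 - (2)·-1.0143 - (-1)·0.0905 - (-2)·-0.9919) / (7) = 0.3050
  x2 = (11 - (3)·0.3050 - (2)·0.0905 - (4)·-0.9919) / (-10) = -1.3872
  x3 = (3 - (-3)·0.3050 - (-3)·-1.3872 - (-2)·-0.9919) / (9) = -0.2478
  x4 = (-12 - (4)·0.3050 - (3)·-1.3872 - (-2)·-0.2478) / (10) = -0.9554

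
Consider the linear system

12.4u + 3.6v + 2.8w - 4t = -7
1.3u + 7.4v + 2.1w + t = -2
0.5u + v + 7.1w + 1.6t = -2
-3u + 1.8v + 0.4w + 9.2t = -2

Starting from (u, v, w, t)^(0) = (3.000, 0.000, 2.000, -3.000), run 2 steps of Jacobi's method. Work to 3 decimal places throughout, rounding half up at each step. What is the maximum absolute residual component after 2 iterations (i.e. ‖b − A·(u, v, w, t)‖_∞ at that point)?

7.697

Iteration 1:
  u = (-7 - (3.6)·0.000 - (2.8)·2.000 - (-4)·-3.000) / (12.4) = -1.984
  v = (-2 - (1.3)·3.000 - (2.1)·2.000 - (1)·-3.000) / (7.4) = -0.959
  w = (-2 - (0.5)·3.000 - (1)·0.000 - (1.6)·-3.000) / (7.1) = 0.183
  t = (-2 - (-3)·3.000 - (1.8)·0.000 - (0.4)·2.000) / (9.2) = 0.674
Iteration 2:
  u = (-7 - (3.6)·-0.959 - (2.8)·0.183 - (-4)·0.674) / (12.4) = -0.110
  v = (-2 - (1.3)·-1.984 - (2.1)·0.183 - (1)·0.674) / (7.4) = -0.065
  w = (-2 - (0.5)·-1.984 - (1)·-0.959 - (1.6)·0.674) / (7.1) = -0.159
  t = (-2 - (-3)·-1.984 - (1.8)·-0.959 - (0.4)·0.183) / (9.2) = -0.685
Residual b − A·x = (-7.697, -0.357, 0.345, 4.153); ∞-norm = 7.697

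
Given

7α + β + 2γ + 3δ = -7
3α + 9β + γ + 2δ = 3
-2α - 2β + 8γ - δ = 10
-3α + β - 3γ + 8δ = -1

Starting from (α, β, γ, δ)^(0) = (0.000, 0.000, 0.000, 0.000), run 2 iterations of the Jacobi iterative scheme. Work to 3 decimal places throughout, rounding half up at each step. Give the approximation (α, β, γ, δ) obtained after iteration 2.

Iteration 1:
  α = (-7 - (1)·0.000 - (2)·0.000 - (3)·0.000) / (7) = -1.000
  β = (3 - (3)·0.000 - (1)·0.000 - (2)·0.000) / (9) = 0.333
  γ = (10 - (-2)·0.000 - (-2)·0.000 - (-1)·0.000) / (8) = 1.250
  δ = (-1 - (-3)·0.000 - (1)·0.000 - (-3)·0.000) / (8) = -0.125
Iteration 2:
  α = (-7 - (1)·0.333 - (2)·1.250 - (3)·-0.125) / (7) = -1.351
  β = (3 - (3)·-1.000 - (1)·1.250 - (2)·-0.125) / (9) = 0.556
  γ = (10 - (-2)·-1.000 - (-2)·0.333 - (-1)·-0.125) / (8) = 1.068
  δ = (-1 - (-3)·-1.000 - (1)·0.333 - (-3)·1.250) / (8) = -0.073

(-1.351, 0.556, 1.068, -0.073)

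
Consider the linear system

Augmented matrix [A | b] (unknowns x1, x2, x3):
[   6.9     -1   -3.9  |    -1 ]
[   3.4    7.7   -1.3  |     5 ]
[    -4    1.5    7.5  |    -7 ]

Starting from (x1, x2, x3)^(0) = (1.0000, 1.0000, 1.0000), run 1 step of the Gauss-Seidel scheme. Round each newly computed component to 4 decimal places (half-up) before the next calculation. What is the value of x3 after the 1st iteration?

Iteration 1:
  x1 = (-1 - (-1)·1.0000 - (-3.9)·1.0000) / (6.9) = 0.5652
  x2 = (5 - (3.4)·0.5652 - (-1.3)·1.0000) / (7.7) = 0.5686
  x3 = (-7 - (-4)·0.5652 - (1.5)·0.5686) / (7.5) = -0.7456

-0.7456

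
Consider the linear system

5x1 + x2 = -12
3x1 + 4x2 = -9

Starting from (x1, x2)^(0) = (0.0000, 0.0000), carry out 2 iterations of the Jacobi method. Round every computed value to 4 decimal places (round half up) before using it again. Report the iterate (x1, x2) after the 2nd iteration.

(-1.9500, -0.4500)

Iteration 1:
  x1 = (-12 - (1)·0.0000) / (5) = -2.4000
  x2 = (-9 - (3)·0.0000) / (4) = -2.2500
Iteration 2:
  x1 = (-12 - (1)·-2.2500) / (5) = -1.9500
  x2 = (-9 - (3)·-2.4000) / (4) = -0.4500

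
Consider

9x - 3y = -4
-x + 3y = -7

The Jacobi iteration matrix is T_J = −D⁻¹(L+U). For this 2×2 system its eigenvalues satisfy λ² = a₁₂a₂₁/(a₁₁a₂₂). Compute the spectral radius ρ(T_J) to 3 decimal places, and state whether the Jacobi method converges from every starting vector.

0.333

a₁₂a₂₁/(a₁₁a₂₂) = (-3)·(-1) / ((9)·(3)) = 0.111111
ρ = √|0.111111| = √0.111111 = 0.333
ρ < 1, so Jacobi converges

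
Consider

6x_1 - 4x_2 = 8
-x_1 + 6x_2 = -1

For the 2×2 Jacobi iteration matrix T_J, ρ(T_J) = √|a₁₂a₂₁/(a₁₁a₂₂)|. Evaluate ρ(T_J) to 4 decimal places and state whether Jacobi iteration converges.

a₁₂a₂₁/(a₁₁a₂₂) = (-4)·(-1) / ((6)·(6)) = 0.111111
ρ = √|0.111111| = √0.111111 = 0.3333
ρ < 1, so Jacobi converges

0.3333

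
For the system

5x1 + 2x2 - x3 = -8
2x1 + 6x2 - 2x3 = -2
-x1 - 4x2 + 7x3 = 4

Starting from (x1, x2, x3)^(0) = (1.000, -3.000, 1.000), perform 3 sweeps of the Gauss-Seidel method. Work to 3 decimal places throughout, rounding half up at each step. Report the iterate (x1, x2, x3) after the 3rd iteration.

(-1.633, 0.399, 0.566)

Iteration 1:
  x1 = (-8 - (2)·-3.000 - (-1)·1.000) / (5) = -0.200
  x2 = (-2 - (2)·-0.200 - (-2)·1.000) / (6) = 0.067
  x3 = (4 - (-1)·-0.200 - (-4)·0.067) / (7) = 0.581
Iteration 2:
  x1 = (-8 - (2)·0.067 - (-1)·0.581) / (5) = -1.511
  x2 = (-2 - (2)·-1.511 - (-2)·0.581) / (6) = 0.364
  x3 = (4 - (-1)·-1.511 - (-4)·0.364) / (7) = 0.564
Iteration 3:
  x1 = (-8 - (2)·0.364 - (-1)·0.564) / (5) = -1.633
  x2 = (-2 - (2)·-1.633 - (-2)·0.564) / (6) = 0.399
  x3 = (4 - (-1)·-1.633 - (-4)·0.399) / (7) = 0.566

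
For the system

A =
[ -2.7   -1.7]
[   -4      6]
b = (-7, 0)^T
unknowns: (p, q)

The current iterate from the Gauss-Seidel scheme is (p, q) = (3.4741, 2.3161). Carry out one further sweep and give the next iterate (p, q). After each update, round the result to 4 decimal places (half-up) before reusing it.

One sweep:
  p = (-7 - (-1.7)·2.3161) / (-2.7) = 1.1343
  q = (0 - (-4)·1.1343) / (6) = 0.7562

(1.1343, 0.7562)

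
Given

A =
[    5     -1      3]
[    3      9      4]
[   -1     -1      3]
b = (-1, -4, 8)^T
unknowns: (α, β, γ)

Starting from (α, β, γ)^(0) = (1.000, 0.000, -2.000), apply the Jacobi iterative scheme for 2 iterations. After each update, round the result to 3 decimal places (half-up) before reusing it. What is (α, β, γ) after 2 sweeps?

Iteration 1:
  α = (-1 - (-1)·0.000 - (3)·-2.000) / (5) = 1.000
  β = (-4 - (3)·1.000 - (4)·-2.000) / (9) = 0.111
  γ = (8 - (-1)·1.000 - (-1)·0.000) / (3) = 3.000
Iteration 2:
  α = (-1 - (-1)·0.111 - (3)·3.000) / (5) = -1.978
  β = (-4 - (3)·1.000 - (4)·3.000) / (9) = -2.111
  γ = (8 - (-1)·1.000 - (-1)·0.111) / (3) = 3.037

(-1.978, -2.111, 3.037)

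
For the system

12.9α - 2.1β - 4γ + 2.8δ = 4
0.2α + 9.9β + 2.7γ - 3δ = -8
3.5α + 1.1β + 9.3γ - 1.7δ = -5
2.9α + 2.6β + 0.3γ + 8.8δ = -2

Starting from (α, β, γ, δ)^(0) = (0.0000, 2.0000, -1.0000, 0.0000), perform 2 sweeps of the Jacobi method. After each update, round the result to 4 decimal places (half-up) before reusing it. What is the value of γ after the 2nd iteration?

-0.7402

Iteration 1:
  α = (4 - (-2.1)·2.0000 - (-4)·-1.0000 - (2.8)·0.0000) / (12.9) = 0.3256
  β = (-8 - (0.2)·0.0000 - (2.7)·-1.0000 - (-3)·0.0000) / (9.9) = -0.5354
  γ = (-5 - (3.5)·0.0000 - (1.1)·2.0000 - (-1.7)·0.0000) / (9.3) = -0.7742
  δ = (-2 - (2.9)·0.0000 - (2.6)·2.0000 - (0.3)·-1.0000) / (8.8) = -0.7841
Iteration 2:
  α = (4 - (-2.1)·-0.5354 - (-4)·-0.7742 - (2.8)·-0.7841) / (12.9) = 0.1530
  β = (-8 - (0.2)·0.3256 - (2.7)·-0.7742 - (-3)·-0.7841) / (9.9) = -0.8411
  γ = (-5 - (3.5)·0.3256 - (1.1)·-0.5354 - (-1.7)·-0.7841) / (9.3) = -0.7402
  δ = (-2 - (2.9)·0.3256 - (2.6)·-0.5354 - (0.3)·-0.7742) / (8.8) = -0.1500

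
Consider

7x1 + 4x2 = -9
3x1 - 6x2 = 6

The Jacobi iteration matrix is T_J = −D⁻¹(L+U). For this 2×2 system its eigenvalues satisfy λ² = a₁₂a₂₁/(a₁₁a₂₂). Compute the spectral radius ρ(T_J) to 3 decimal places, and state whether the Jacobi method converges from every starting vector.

0.535

a₁₂a₂₁/(a₁₁a₂₂) = (4)·(3) / ((7)·(-6)) = -0.285714
ρ = √|-0.285714| = √0.285714 = 0.535
ρ < 1, so Jacobi converges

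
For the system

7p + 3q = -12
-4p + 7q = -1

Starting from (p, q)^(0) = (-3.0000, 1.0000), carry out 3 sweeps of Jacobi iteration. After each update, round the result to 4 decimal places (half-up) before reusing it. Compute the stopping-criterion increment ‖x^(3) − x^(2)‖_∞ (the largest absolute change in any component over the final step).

0.6997

Iteration 1:
  p = (-12 - (3)·1.0000) / (7) = -2.1429
  q = (-1 - (-4)·-3.0000) / (7) = -1.8571
Iteration 2:
  p = (-12 - (3)·-1.8571) / (7) = -0.9184
  q = (-1 - (-4)·-2.1429) / (7) = -1.3674
Iteration 3:
  p = (-12 - (3)·-1.3674) / (7) = -1.1283
  q = (-1 - (-4)·-0.9184) / (7) = -0.6677
Change: (-0.2099, 0.6997) → max |·| = 0.6997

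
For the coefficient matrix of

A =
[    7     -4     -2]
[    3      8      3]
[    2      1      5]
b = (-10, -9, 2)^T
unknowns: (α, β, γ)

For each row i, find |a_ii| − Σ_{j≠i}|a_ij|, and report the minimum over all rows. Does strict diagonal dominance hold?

1

row 1: |7| − (4+2) = 1
row 2: |8| − (3+3) = 2
row 3: |5| − (2+1) = 2
minimum over rows = 1 → strictly diagonally dominant (convergence guaranteed)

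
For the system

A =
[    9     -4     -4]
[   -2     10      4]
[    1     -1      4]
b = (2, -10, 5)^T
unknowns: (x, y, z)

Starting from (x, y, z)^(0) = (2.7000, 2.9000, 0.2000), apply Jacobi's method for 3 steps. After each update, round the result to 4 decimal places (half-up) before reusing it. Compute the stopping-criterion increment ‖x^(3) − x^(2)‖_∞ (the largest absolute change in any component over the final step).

Iteration 1:
  x = (2 - (-4)·2.9000 - (-4)·0.2000) / (9) = 1.6000
  y = (-10 - (-2)·2.7000 - (4)·0.2000) / (10) = -0.5400
  z = (5 - (1)·2.7000 - (-1)·2.9000) / (4) = 1.3000
Iteration 2:
  x = (2 - (-4)·-0.5400 - (-4)·1.3000) / (9) = 0.5600
  y = (-10 - (-2)·1.6000 - (4)·1.3000) / (10) = -1.2000
  z = (5 - (1)·1.6000 - (-1)·-0.5400) / (4) = 0.7150
Iteration 3:
  x = (2 - (-4)·-1.2000 - (-4)·0.7150) / (9) = 0.0067
  y = (-10 - (-2)·0.5600 - (4)·0.7150) / (10) = -1.1740
  z = (5 - (1)·0.5600 - (-1)·-1.2000) / (4) = 0.8100
Change: (-0.5533, 0.0260, 0.0950) → max |·| = 0.5533

0.5533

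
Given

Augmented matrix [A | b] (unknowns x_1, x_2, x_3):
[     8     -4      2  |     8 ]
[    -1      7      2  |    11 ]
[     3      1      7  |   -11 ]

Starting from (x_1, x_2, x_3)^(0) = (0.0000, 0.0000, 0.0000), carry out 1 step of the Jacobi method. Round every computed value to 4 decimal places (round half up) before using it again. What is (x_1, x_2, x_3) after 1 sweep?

(1.0000, 1.5714, -1.5714)

Iteration 1:
  x_1 = (8 - (-4)·0.0000 - (2)·0.0000) / (8) = 1.0000
  x_2 = (11 - (-1)·0.0000 - (2)·0.0000) / (7) = 1.5714
  x_3 = (-11 - (3)·0.0000 - (1)·0.0000) / (7) = -1.5714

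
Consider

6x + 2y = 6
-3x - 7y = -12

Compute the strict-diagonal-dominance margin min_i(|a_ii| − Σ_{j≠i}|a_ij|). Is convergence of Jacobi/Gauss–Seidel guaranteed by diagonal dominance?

4

row 1: |6| − (2) = 4
row 2: |-7| − (3) = 4
minimum over rows = 4 → strictly diagonally dominant (convergence guaranteed)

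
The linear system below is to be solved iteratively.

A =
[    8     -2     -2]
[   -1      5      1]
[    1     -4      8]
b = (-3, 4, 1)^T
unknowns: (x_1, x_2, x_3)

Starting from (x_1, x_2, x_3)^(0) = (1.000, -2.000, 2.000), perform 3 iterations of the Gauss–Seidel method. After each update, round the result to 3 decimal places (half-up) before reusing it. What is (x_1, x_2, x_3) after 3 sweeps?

(-0.078, 0.685, 0.477)

Iteration 1:
  x_1 = (-3 - (-2)·-2.000 - (-2)·2.000) / (8) = -0.375
  x_2 = (4 - (-1)·-0.375 - (1)·2.000) / (5) = 0.325
  x_3 = (1 - (1)·-0.375 - (-4)·0.325) / (8) = 0.334
Iteration 2:
  x_1 = (-3 - (-2)·0.325 - (-2)·0.334) / (8) = -0.210
  x_2 = (4 - (-1)·-0.210 - (1)·0.334) / (5) = 0.691
  x_3 = (1 - (1)·-0.210 - (-4)·0.691) / (8) = 0.497
Iteration 3:
  x_1 = (-3 - (-2)·0.691 - (-2)·0.497) / (8) = -0.078
  x_2 = (4 - (-1)·-0.078 - (1)·0.497) / (5) = 0.685
  x_3 = (1 - (1)·-0.078 - (-4)·0.685) / (8) = 0.477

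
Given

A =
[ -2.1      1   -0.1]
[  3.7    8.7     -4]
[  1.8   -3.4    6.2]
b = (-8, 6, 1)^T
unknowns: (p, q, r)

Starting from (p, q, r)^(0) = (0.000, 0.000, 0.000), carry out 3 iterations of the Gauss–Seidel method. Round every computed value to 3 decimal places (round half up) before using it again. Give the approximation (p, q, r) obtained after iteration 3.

Iteration 1:
  p = (-8 - (1)·0.000 - (-0.1)·0.000) / (-2.1) = 3.810
  q = (6 - (3.7)·3.810 - (-4)·0.000) / (8.7) = -0.931
  r = (1 - (1.8)·3.810 - (-3.4)·-0.931) / (6.2) = -1.455
Iteration 2:
  p = (-8 - (1)·-0.931 - (-0.1)·-1.455) / (-2.1) = 3.435
  q = (6 - (3.7)·3.435 - (-4)·-1.455) / (8.7) = -1.440
  r = (1 - (1.8)·3.435 - (-3.4)·-1.440) / (6.2) = -1.626
Iteration 3:
  p = (-8 - (1)·-1.440 - (-0.1)·-1.626) / (-2.1) = 3.201
  q = (6 - (3.7)·3.201 - (-4)·-1.626) / (8.7) = -1.419
  r = (1 - (1.8)·3.201 - (-3.4)·-1.419) / (6.2) = -1.546

(3.201, -1.419, -1.546)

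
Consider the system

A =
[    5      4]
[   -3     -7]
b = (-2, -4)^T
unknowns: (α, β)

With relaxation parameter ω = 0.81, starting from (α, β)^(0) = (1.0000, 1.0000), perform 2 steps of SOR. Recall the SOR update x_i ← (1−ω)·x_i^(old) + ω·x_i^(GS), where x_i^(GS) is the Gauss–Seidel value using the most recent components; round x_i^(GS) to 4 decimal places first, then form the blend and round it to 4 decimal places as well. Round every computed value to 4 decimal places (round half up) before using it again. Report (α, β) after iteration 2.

Iteration 1:
  α: GS value = (-2 - (4)·1.0000) / (5) = -1.2000;  α ← (1−ω)·1.0000 + ω·-1.2000 = -0.7820
  β: GS value = (-4 - (-3)·-0.7820) / (-7) = 0.9066;  β ← (1−ω)·1.0000 + ω·0.9066 = 0.9243
Iteration 2:
  α: GS value = (-2 - (4)·0.9243) / (5) = -1.1394;  α ← (1−ω)·-0.7820 + ω·-1.1394 = -1.0715
  β: GS value = (-4 - (-3)·-1.0715) / (-7) = 1.0306;  β ← (1−ω)·0.9243 + ω·1.0306 = 1.0104

(-1.0715, 1.0104)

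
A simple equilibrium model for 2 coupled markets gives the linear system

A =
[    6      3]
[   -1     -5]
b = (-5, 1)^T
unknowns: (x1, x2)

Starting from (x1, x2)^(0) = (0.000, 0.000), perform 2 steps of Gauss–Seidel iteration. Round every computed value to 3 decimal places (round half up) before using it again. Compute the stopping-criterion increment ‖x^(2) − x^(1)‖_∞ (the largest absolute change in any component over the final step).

Iteration 1:
  x1 = (-5 - (3)·0.000) / (6) = -0.833
  x2 = (1 - (-1)·-0.833) / (-5) = -0.033
Iteration 2:
  x1 = (-5 - (3)·-0.033) / (6) = -0.817
  x2 = (1 - (-1)·-0.817) / (-5) = -0.037
Change: (0.016, -0.004) → max |·| = 0.016

0.016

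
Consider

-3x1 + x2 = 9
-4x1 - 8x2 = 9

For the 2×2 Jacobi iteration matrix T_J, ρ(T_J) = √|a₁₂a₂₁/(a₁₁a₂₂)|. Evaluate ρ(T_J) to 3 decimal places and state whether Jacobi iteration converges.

0.408

a₁₂a₂₁/(a₁₁a₂₂) = (1)·(-4) / ((-3)·(-8)) = -0.166667
ρ = √|-0.166667| = √0.166667 = 0.408
ρ < 1, so Jacobi converges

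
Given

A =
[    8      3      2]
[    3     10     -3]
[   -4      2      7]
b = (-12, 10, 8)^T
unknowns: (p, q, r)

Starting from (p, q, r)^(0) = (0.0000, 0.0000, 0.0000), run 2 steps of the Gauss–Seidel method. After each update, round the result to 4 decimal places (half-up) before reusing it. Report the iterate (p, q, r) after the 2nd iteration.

Iteration 1:
  p = (-12 - (3)·0.0000 - (2)·0.0000) / (8) = -1.5000
  q = (10 - (3)·-1.5000 - (-3)·0.0000) / (10) = 1.4500
  r = (8 - (-4)·-1.5000 - (2)·1.4500) / (7) = -0.1286
Iteration 2:
  p = (-12 - (3)·1.4500 - (2)·-0.1286) / (8) = -2.0116
  q = (10 - (3)·-2.0116 - (-3)·-0.1286) / (10) = 1.5649
  r = (8 - (-4)·-2.0116 - (2)·1.5649) / (7) = -0.4537

(-2.0116, 1.5649, -0.4537)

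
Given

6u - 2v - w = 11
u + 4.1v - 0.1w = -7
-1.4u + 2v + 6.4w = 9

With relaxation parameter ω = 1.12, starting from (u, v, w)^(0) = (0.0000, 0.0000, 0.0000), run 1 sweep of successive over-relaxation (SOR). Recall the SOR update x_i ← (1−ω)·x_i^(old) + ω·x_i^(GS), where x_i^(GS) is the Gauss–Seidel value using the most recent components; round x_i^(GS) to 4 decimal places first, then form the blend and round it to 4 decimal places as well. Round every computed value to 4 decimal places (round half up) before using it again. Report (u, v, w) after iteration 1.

(2.0533, -2.4731, 2.9437)

Iteration 1:
  u: GS value = (11 - (-2)·0.0000 - (-1)·0.0000) / (6) = 1.8333;  u ← (1−ω)·0.0000 + ω·1.8333 = 2.0533
  v: GS value = (-7 - (1)·2.0533 - (-0.1)·0.0000) / (4.1) = -2.2081;  v ← (1−ω)·0.0000 + ω·-2.2081 = -2.4731
  w: GS value = (9 - (-1.4)·2.0533 - (2)·-2.4731) / (6.4) = 2.6283;  w ← (1−ω)·0.0000 + ω·2.6283 = 2.9437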